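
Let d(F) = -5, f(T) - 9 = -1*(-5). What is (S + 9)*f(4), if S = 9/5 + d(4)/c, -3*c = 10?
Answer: 861/5 ≈ 172.20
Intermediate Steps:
c = -10/3 (c = -⅓*10 = -10/3 ≈ -3.3333)
f(T) = 14 (f(T) = 9 - 1*(-5) = 9 + 5 = 14)
S = 33/10 (S = 9/5 - 5/(-10/3) = 9*(⅕) - 5*(-3/10) = 9/5 + 3/2 = 33/10 ≈ 3.3000)
(S + 9)*f(4) = (33/10 + 9)*14 = (123/10)*14 = 861/5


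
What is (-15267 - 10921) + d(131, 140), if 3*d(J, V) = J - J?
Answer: -26188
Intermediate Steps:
d(J, V) = 0 (d(J, V) = (J - J)/3 = (1/3)*0 = 0)
(-15267 - 10921) + d(131, 140) = (-15267 - 10921) + 0 = -26188 + 0 = -26188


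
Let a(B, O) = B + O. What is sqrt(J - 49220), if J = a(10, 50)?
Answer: 2*I*sqrt(12290) ≈ 221.72*I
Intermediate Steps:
J = 60 (J = 10 + 50 = 60)
sqrt(J - 49220) = sqrt(60 - 49220) = sqrt(-49160) = 2*I*sqrt(12290)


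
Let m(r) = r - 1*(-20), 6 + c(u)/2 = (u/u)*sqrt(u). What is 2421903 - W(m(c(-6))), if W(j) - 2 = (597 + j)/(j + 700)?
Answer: 101172456677/41774 - 103*I*sqrt(6)/250644 ≈ 2.4219e+6 - 0.0010066*I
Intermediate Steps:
c(u) = -12 + 2*sqrt(u) (c(u) = -12 + 2*((u/u)*sqrt(u)) = -12 + 2*(1*sqrt(u)) = -12 + 2*sqrt(u))
m(r) = 20 + r (m(r) = r + 20 = 20 + r)
W(j) = 2 + (597 + j)/(700 + j) (W(j) = 2 + (597 + j)/(j + 700) = 2 + (597 + j)/(700 + j))
2421903 - W(m(c(-6))) = 2421903 - (1997 + 3*(20 + (-12 + 2*sqrt(-6))))/(700 + (20 + (-12 + 2*sqrt(-6)))) = 2421903 - (1997 + 3*(20 + (-12 + 2*(I*sqrt(6)))))/(700 + (20 + (-12 + 2*(I*sqrt(6))))) = 2421903 - (1997 + 3*(20 + (-12 + 2*I*sqrt(6))))/(700 + (20 + (-12 + 2*I*sqrt(6)))) = 2421903 - (1997 + 3*(8 + 2*I*sqrt(6)))/(700 + (8 + 2*I*sqrt(6))) = 2421903 - (1997 + (24 + 6*I*sqrt(6)))/(708 + 2*I*sqrt(6)) = 2421903 - (2021 + 6*I*sqrt(6))/(708 + 2*I*sqrt(6))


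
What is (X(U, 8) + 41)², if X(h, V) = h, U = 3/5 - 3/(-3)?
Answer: 45369/25 ≈ 1814.8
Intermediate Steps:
U = 8/5 (U = 3*(⅕) - 3*(-⅓) = ⅗ + 1 = 8/5 ≈ 1.6000)
(X(U, 8) + 41)² = (8/5 + 41)² = (213/5)² = 45369/25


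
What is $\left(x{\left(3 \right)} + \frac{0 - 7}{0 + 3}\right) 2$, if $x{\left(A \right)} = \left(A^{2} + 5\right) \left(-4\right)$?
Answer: $- \frac{350}{3} \approx -116.67$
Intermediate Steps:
$x{\left(A \right)} = -20 - 4 A^{2}$ ($x{\left(A \right)} = \left(5 + A^{2}\right) \left(-4\right) = -20 - 4 A^{2}$)
$\left(x{\left(3 \right)} + \frac{0 - 7}{0 + 3}\right) 2 = \left(\left(-20 - 4 \cdot 3^{2}\right) + \frac{0 - 7}{0 + 3}\right) 2 = \left(\left(-20 - 36\right) - \frac{7}{3}\right) 2 = \left(-56 - \frac{7}{3}\right) 2 = \left(- \frac{175}{3}\right) 2 = - \frac{350}{3}$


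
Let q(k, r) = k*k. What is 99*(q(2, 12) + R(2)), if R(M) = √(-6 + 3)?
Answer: 396 + 99*I*√3 ≈ 396.0 + 171.47*I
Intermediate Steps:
q(k, r) = k²
R(M) = I*√3 (R(M) = √(-3) = I*√3)
99*(q(2, 12) + R(2)) = 99*(2² + I*√3) = 99*(4 + I*√3) = 396 + 99*I*√3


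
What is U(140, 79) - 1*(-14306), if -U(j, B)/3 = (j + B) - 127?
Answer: 14030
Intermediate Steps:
U(j, B) = 381 - 3*B - 3*j (U(j, B) = -3*((j + B) - 127) = -3*((B + j) - 127) = -3*(-127 + B + j) = 381 - 3*B - 3*j)
U(140, 79) - 1*(-14306) = (381 - 3*79 - 3*140) - 1*(-14306) = (381 - 237 - 420) + 14306 = -276 + 14306 = 14030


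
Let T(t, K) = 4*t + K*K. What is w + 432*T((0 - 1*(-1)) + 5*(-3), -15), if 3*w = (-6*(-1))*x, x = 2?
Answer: 73012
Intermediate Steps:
w = 4 (w = (-6*(-1)*2)/3 = (6*2)/3 = (1/3)*12 = 4)
T(t, K) = K**2 + 4*t (T(t, K) = 4*t + K**2 = K**2 + 4*t)
w + 432*T((0 - 1*(-1)) + 5*(-3), -15) = 4 + 432*((-15)**2 + 4*((0 - 1*(-1)) + 5*(-3))) = 4 + 432*(225 + 4*((0 + 1) - 15)) = 4 + 432*(225 + 4*(1 - 15)) = 4 + 432*(225 + 4*(-14)) = 4 + 432*(225 - 56) = 4 + 432*169 = 4 + 73008 = 73012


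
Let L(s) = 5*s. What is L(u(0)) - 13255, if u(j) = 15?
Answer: -13180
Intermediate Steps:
L(u(0)) - 13255 = 5*15 - 13255 = 75 - 13255 = -13180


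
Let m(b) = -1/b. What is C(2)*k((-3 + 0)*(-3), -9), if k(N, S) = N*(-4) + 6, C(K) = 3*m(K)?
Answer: 45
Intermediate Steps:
C(K) = -3/K (C(K) = 3*(-1/K) = -3/K)
k(N, S) = 6 - 4*N (k(N, S) = -4*N + 6 = 6 - 4*N)
C(2)*k((-3 + 0)*(-3), -9) = (-3/2)*(6 - 4*(-3 + 0)*(-3)) = (-3*1/2)*(6 - (-12)*(-3)) = -3*(6 - 4*9)/2 = -3*(6 - 36)/2 = -3/2*(-30) = 45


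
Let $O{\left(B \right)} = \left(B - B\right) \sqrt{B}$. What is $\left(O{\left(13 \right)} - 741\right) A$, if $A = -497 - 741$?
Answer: $917358$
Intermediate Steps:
$A = -1238$
$O{\left(B \right)} = 0$ ($O{\left(B \right)} = 0 \sqrt{B} = 0$)
$\left(O{\left(13 \right)} - 741\right) A = \left(0 - 741\right) \left(-1238\right) = \left(-741\right) \left(-1238\right) = 917358$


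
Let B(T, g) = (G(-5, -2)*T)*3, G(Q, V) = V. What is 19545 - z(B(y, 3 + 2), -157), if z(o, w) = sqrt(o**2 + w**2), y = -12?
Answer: 19545 - sqrt(29833) ≈ 19372.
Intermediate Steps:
B(T, g) = -6*T (B(T, g) = -2*T*3 = -6*T)
19545 - z(B(y, 3 + 2), -157) = 19545 - sqrt((-6*(-12))**2 + (-157)**2) = 19545 - sqrt(72**2 + 24649) = 19545 - sqrt(5184 + 24649) = 19545 - sqrt(29833)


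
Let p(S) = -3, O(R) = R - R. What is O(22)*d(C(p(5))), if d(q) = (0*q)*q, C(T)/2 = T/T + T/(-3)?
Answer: 0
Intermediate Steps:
O(R) = 0
C(T) = 2 - 2*T/3 (C(T) = 2*(T/T + T/(-3)) = 2*(1 + T*(-⅓)) = 2*(1 - T/3) = 2 - 2*T/3)
d(q) = 0 (d(q) = 0*q = 0)
O(22)*d(C(p(5))) = 0*0 = 0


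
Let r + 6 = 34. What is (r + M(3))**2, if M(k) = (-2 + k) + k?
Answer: 1024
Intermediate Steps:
r = 28 (r = -6 + 34 = 28)
M(k) = -2 + 2*k
(r + M(3))**2 = (28 + (-2 + 2*3))**2 = (28 + (-2 + 6))**2 = (28 + 4)**2 = 32**2 = 1024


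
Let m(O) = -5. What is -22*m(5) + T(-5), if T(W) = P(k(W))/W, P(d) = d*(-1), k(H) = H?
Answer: 109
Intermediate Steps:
P(d) = -d
T(W) = -1 (T(W) = (-W)/W = -1)
-22*m(5) + T(-5) = -22*(-5) - 1 = 110 - 1 = 109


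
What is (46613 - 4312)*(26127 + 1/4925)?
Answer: 5443101310276/4925 ≈ 1.1052e+9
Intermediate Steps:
(46613 - 4312)*(26127 + 1/4925) = 42301*(26127 + 1/4925) = 42301*(128675476/4925) = 5443101310276/4925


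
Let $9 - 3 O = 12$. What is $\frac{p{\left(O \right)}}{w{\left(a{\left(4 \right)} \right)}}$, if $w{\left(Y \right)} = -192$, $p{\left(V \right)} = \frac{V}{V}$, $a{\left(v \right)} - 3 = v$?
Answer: $- \frac{1}{192} \approx -0.0052083$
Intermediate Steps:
$O = -1$ ($O = 3 - 4 = -1$)
$a{\left(v \right)} = 3 + v$
$p{\left(V \right)} = 1$
$\frac{p{\left(O \right)}}{w{\left(a{\left(4 \right)} \right)}} = 1 \frac{1}{-192} = 1 \left(- \frac{1}{192}\right) = - \frac{1}{192}$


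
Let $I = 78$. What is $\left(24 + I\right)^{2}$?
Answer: $10404$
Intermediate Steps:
$\left(24 + I\right)^{2} = \left(24 + 78\right)^{2} = 102^{2} = 10404$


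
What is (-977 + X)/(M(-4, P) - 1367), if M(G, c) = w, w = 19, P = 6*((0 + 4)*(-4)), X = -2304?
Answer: 3281/1348 ≈ 2.4340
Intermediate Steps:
P = -96 (P = 6*(4*(-4)) = 6*(-16) = -96)
M(G, c) = 19
(-977 + X)/(M(-4, P) - 1367) = (-977 - 2304)/(19 - 1367) = -3281/(-1348) = -3281*(-1/1348) = 3281/1348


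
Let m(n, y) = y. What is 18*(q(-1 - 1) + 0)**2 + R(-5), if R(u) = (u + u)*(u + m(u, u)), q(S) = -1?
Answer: 118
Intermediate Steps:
R(u) = 4*u**2 (R(u) = (u + u)*(u + u) = (2*u)*(2*u) = 4*u**2)
18*(q(-1 - 1) + 0)**2 + R(-5) = 18*(-1 + 0)**2 + 4*(-5)**2 = 18*(-1)**2 + 4*25 = 18*1 + 100 = 18 + 100 = 118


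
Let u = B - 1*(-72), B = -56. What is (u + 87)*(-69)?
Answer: -7107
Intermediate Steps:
u = 16 (u = -56 - 1*(-72) = -56 + 72 = 16)
(u + 87)*(-69) = (16 + 87)*(-69) = 103*(-69) = -7107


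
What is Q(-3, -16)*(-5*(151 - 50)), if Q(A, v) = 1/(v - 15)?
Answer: 505/31 ≈ 16.290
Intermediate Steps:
Q(A, v) = 1/(-15 + v)
Q(-3, -16)*(-5*(151 - 50)) = (-5*(151 - 50))/(-15 - 16) = (-5*101)/(-31) = -1/31*(-505) = 505/31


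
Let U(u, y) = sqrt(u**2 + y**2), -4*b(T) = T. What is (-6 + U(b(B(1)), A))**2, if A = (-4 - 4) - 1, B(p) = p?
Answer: (24 - sqrt(1297))**2/16 ≈ 9.0208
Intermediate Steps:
A = -9 (A = -8 - 1 = -9)
b(T) = -T/4
(-6 + U(b(B(1)), A))**2 = (-6 + sqrt((-1/4*1)**2 + (-9)**2))**2 = (-6 + sqrt((-1/4)**2 + 81))**2 = (-6 + sqrt(1/16 + 81))**2 = (-6 + sqrt(1297/16))**2 = (-6 + sqrt(1297)/4)**2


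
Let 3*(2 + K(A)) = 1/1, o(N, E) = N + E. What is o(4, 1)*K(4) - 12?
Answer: -61/3 ≈ -20.333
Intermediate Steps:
o(N, E) = E + N
K(A) = -5/3 (K(A) = -2 + (⅓)/1 = -2 + (⅓)*1 = -2 + ⅓ = -5/3)
o(4, 1)*K(4) - 12 = (1 + 4)*(-5/3) - 12 = 5*(-5/3) - 12 = -25/3 - 12 = -61/3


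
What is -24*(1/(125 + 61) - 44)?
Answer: 32732/31 ≈ 1055.9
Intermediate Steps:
-24*(1/(125 + 61) - 44) = -24*(1/186 - 44) = -24*(-8183/186) = 32732/31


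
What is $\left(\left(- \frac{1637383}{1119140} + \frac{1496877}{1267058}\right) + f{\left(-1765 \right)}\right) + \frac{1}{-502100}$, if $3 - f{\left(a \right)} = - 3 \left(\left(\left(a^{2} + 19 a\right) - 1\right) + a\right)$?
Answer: $\frac{7475665240624002987271}{809074405874150} \approx 9.2398 \cdot 10^{6}$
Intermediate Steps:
$f{\left(a \right)} = 3 a^{2} + 60 a$ ($f{\left(a \right)} = 3 - - 3 \left(\left(\left(a^{2} + 19 a\right) - 1\right) + a\right) = 3 - - 3 \left(\left(-1 + a^{2} + 19 a\right) + a\right) = 3 - - 3 \left(-1 + a^{2} + 20 a\right) = 3 - \left(3 - 60 a - 3 a^{2}\right) = 3 + \left(-3 + 3 a^{2} + 60 a\right) = 3 a^{2} + 60 a$)
$\left(\left(- \frac{1637383}{1119140} + \frac{1496877}{1267058}\right) + f{\left(-1765 \right)}\right) + \frac{1}{-502100} = \left(\left(- \frac{1637383}{1119140} + \frac{1496877}{1267058}\right) + 3 \left(-1765\right) \left(20 - 1765\right)\right) + \frac{1}{-502100} = \left(\left(\left(-1637383\right) \frac{1}{1119140} + 1496877 \cdot \frac{1}{1267058}\right) + 3 \left(-1765\right) \left(-1745\right)\right) - \frac{1}{502100} = \left(\left(- \frac{148853}{101740} + \frac{1496877}{1267058}\right) + 9239775\right) - \frac{1}{502100} = \left(- \frac{18156559247}{64455240460} + 9239775\right) - \frac{1}{502100} = \frac{595551901264737253}{64455240460} - \frac{1}{502100} = \frac{7475665240624002987271}{809074405874150}$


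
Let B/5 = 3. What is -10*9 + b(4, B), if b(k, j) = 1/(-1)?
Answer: -91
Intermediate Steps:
B = 15 (B = 5*3 = 15)
b(k, j) = -1
-10*9 + b(4, B) = -10*9 - 1 = -90 - 1 = -91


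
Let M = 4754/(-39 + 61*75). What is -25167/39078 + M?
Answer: 1989425/4923828 ≈ 0.40404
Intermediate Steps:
M = 2377/2268 (M = 4754/(-39 + 4575) = 4754/4536 = 4754*(1/4536) = 2377/2268 ≈ 1.0481)
-25167/39078 + M = -25167/39078 + 2377/2268 = -25167*1/39078 + 2377/2268 = -8389/13026 + 2377/2268 = 1989425/4923828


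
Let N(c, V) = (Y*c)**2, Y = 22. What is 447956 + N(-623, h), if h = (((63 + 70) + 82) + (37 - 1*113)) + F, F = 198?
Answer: 188302392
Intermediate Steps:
h = 337 (h = (((63 + 70) + 82) + (37 - 1*113)) + 198 = ((133 + 82) + (37 - 113)) + 198 = (215 - 76) + 198 = 139 + 198 = 337)
N(c, V) = 484*c**2 (N(c, V) = (22*c)**2 = 484*c**2)
447956 + N(-623, h) = 447956 + 484*(-623)**2 = 447956 + 484*388129 = 447956 + 187854436 = 188302392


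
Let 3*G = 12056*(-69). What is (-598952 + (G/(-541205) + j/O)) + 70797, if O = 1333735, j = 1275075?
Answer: -76246784315715714/144364810135 ≈ -5.2815e+5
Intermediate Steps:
G = -277288 (G = (12056*(-69))/3 = (⅓)*(-831864) = -277288)
(-598952 + (G/(-541205) + j/O)) + 70797 = (-598952 + (-277288/(-541205) + 1275075/1333735)) + 70797 = (-598952 + (-277288*(-1/541205) + 1275075*(1/1333735))) + 70797 = (-598952 + (277288/541205 + 255015/266747)) + 70797 = (-598952 + 211981135211/144364810135) + 70797 = -86467379778843309/144364810135 + 70797 = -76246784315715714/144364810135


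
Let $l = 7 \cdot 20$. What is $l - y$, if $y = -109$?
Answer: $249$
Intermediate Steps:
$l = 140$
$l - y = 140 - -109 = 140 + 109 = 249$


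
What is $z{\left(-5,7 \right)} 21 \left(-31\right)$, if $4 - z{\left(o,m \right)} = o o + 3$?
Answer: $15624$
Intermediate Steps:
$z{\left(o,m \right)} = 1 - o^{2}$ ($z{\left(o,m \right)} = 4 - \left(o o + 3\right) = 4 - \left(o^{2} + 3\right) = 4 - \left(3 + o^{2}\right) = 1 - o^{2}$)
$z{\left(-5,7 \right)} 21 \left(-31\right) = \left(1 - \left(-5\right)^{2}\right) 21 \left(-31\right) = \left(1 - 25\right) 21 \left(-31\right) = \left(-24\right) 21 \left(-31\right) = \left(-504\right) \left(-31\right) = 15624$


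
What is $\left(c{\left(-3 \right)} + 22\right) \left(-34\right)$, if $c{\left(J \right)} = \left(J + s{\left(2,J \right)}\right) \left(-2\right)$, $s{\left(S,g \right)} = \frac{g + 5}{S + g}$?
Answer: $-1088$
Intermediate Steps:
$s{\left(S,g \right)} = \frac{5 + g}{S + g}$
$c{\left(J \right)} = - 2 J - \frac{2 \left(5 + J\right)}{2 + J}$ ($c{\left(J \right)} = \left(J + \frac{5 + J}{2 + J}\right) \left(-2\right) = - 2 J - \frac{2 \left(5 + J\right)}{2 + J}$)
$\left(c{\left(-3 \right)} + 22\right) \left(-34\right) = \left(\frac{2 \left(-5 - \left(-3\right)^{2} - -9\right)}{2 - 3} + 22\right) \left(-34\right) = \left(\frac{2 \left(-5 - 9 + 9\right)}{-1} + 22\right) \left(-34\right) = \left(2 \left(-1\right) \left(-5 - 9 + 9\right) + 22\right) \left(-34\right) = \left(2 \left(-1\right) \left(-5\right) + 22\right) \left(-34\right) = \left(10 + 22\right) \left(-34\right) = 32 \left(-34\right) = -1088$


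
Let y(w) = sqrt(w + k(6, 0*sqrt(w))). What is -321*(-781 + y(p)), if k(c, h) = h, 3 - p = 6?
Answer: 250701 - 321*I*sqrt(3) ≈ 2.507e+5 - 555.99*I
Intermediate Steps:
p = -3 (p = 3 - 1*6 = 3 - 6 = -3)
y(w) = sqrt(w) (y(w) = sqrt(w + 0*sqrt(w)) = sqrt(w + 0) = sqrt(w))
-321*(-781 + y(p)) = -321*(-781 + sqrt(-3)) = -321*(-781 + I*sqrt(3)) = 250701 - 321*I*sqrt(3)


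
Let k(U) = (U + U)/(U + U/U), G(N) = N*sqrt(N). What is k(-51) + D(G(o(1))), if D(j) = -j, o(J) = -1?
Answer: 51/25 + I ≈ 2.04 + 1.0*I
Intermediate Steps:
G(N) = N**(3/2)
k(U) = 2*U/(1 + U) (k(U) = (2*U)/(U + 1) = (2*U)/(1 + U) = 2*U/(1 + U))
k(-51) + D(G(o(1))) = 2*(-51)/(1 - 51) - (-1)**(3/2) = 2*(-51)/(-50) - (-1)*I = 2*(-51)*(-1/50) + I = 51/25 + I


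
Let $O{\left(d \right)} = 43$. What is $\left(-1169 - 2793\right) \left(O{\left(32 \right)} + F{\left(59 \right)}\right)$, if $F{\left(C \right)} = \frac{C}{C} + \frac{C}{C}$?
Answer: $-178290$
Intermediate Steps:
$F{\left(C \right)} = 2$ ($F{\left(C \right)} = 1 + 1 = 2$)
$\left(-1169 - 2793\right) \left(O{\left(32 \right)} + F{\left(59 \right)}\right) = \left(-1169 - 2793\right) \left(43 + 2\right) = \left(-3962\right) 45 = -178290$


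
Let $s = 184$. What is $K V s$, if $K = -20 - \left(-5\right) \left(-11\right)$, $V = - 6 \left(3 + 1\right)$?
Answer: $331200$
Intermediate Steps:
$V = -24$ ($V = \left(-6\right) 4 = -24$)
$K = -75$ ($K = -20 - 55 = -75$)
$K V s = \left(-75\right) \left(-24\right) 184 = 1800 \cdot 184 = 331200$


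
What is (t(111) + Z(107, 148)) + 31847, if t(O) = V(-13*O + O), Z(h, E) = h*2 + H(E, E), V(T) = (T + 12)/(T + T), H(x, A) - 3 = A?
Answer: 3575587/111 ≈ 32213.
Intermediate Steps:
H(x, A) = 3 + A
V(T) = (12 + T)/(2*T) (V(T) = (12 + T)/((2*T)) = (12 + T)*(1/(2*T)) = (12 + T)/(2*T))
Z(h, E) = 3 + E + 2*h (Z(h, E) = h*2 + (3 + E) = 2*h + (3 + E) = 3 + E + 2*h)
t(O) = -(12 - 12*O)/(24*O) (t(O) = (12 + (-13*O + O))/(2*(-13*O + O)) = (12 - 12*O)/(2*((-12*O))) = (-1/(12*O))*(12 - 12*O)/2 = -(12 - 12*O)/(24*O))
(t(111) + Z(107, 148)) + 31847 = ((½)*(-1 + 111)/111 + (3 + 148 + 2*107)) + 31847 = ((½)*(1/111)*110 + (3 + 148 + 214)) + 31847 = (55/111 + 365) + 31847 = 40570/111 + 31847 = 3575587/111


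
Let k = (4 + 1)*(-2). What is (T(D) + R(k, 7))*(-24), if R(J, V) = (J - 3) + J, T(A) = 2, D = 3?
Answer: 504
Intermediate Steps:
k = -10 (k = 5*(-2) = -10)
R(J, V) = -3 + 2*J (R(J, V) = (-3 + J) + J = -3 + 2*J)
(T(D) + R(k, 7))*(-24) = (2 + (-3 + 2*(-10)))*(-24) = (2 + (-3 - 20))*(-24) = (2 - 23)*(-24) = -21*(-24) = 504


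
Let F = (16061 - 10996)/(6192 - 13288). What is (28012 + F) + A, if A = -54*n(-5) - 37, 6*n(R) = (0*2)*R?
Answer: 198505535/7096 ≈ 27974.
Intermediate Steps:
n(R) = 0 (n(R) = ((0*2)*R)/6 = (0*R)/6 = (⅙)*0 = 0)
F = -5065/7096 (F = 5065/(-7096) = 5065*(-1/7096) = -5065/7096 ≈ -0.71378)
A = -37 (A = -54*0 - 37 = 0 - 37 = -37)
(28012 + F) + A = (28012 - 5065/7096) - 37 = 198768087/7096 - 37 = 198505535/7096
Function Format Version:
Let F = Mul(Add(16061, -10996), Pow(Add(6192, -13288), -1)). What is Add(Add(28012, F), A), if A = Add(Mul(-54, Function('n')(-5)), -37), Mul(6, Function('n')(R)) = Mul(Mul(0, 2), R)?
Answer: Rational(198505535, 7096) ≈ 27974.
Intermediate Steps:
Function('n')(R) = 0 (Function('n')(R) = Mul(Rational(1, 6), Mul(Mul(0, 2), R)) = Mul(Rational(1, 6), Mul(0, R)) = Mul(Rational(1, 6), 0) = 0)
F = Rational(-5065, 7096) (F = Mul(5065, Pow(-7096, -1)) = Mul(5065, Rational(-1, 7096)) = Rational(-5065, 7096) ≈ -0.71378)
A = -37 (A = Add(Mul(-54, 0), -37) = Add(0, -37) = -37)
Add(Add(28012, F), A) = Add(Add(28012, Rational(-5065, 7096)), -37) = Add(Rational(198768087, 7096), -37) = Rational(198505535, 7096)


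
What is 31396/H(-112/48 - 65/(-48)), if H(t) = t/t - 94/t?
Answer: 31396/97 ≈ 323.67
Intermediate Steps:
H(t) = 1 - 94/t
31396/H(-112/48 - 65/(-48)) = 31396/(((-94 + (-112/48 - 65/(-48)))/(-112/48 - 65/(-48)))) = 31396/(((-94 + (-112*1/48 - 65*(-1/48)))/(-112*1/48 - 65*(-1/48)))) = 31396/(((-94 + (-7/3 + 65/48))/(-7/3 + 65/48))) = 31396/(((-94 - 47/48)/(-47/48))) = 31396/((-48/47*(-4559/48))) = 31396/97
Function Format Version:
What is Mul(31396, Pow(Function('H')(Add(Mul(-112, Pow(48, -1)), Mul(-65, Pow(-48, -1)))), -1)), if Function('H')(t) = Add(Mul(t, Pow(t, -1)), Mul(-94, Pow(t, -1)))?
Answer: Rational(31396, 97) ≈ 323.67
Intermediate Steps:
Function('H')(t) = Add(1, Mul(-94, Pow(t, -1)))
Mul(31396, Pow(Function('H')(Add(Mul(-112, Pow(48, -1)), Mul(-65, Pow(-48, -1)))), -1)) = Mul(31396, Pow(Mul(Pow(Add(Mul(-112, Pow(48, -1)), Mul(-65, Pow(-48, -1))), -1), Add(-94, Add(Mul(-112, Pow(48, -1)), Mul(-65, Pow(-48, -1))))), -1)) = Mul(31396, Pow(Mul(Pow(Add(Mul(-112, Rational(1, 48)), Mul(-65, Rational(-1, 48))), -1), Add(-94, Add(Mul(-112, Rational(1, 48)), Mul(-65, Rational(-1, 48))))), -1)) = Mul(31396, Pow(Mul(Pow(Add(Rational(-7, 3), Rational(65, 48)), -1), Add(-94, Add(Rational(-7, 3), Rational(65, 48)))), -1)) = Mul(31396, Pow(Mul(Pow(Rational(-47, 48), -1), Add(-94, Rational(-47, 48))), -1)) = Mul(31396, Pow(Mul(Rational(-48, 47), Rational(-4559, 48)), -1)) = Mul(31396, Pow(97, -1)) = Mul(31396, Rational(1, 97)) = Rational(31396, 97)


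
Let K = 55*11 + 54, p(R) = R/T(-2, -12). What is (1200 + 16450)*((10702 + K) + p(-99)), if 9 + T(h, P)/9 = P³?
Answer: 348306300200/1737 ≈ 2.0052e+8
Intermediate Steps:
T(h, P) = -81 + 9*P³
p(R) = -R/15633 (p(R) = R/(-81 + 9*(-12)³) = R/(-81 + 9*(-1728)) = R/(-81 - 15552) = R/(-15633) = R*(-1/15633) = -R/15633)
K = 659 (K = 605 + 54 = 659)
(1200 + 16450)*((10702 + K) + p(-99)) = (1200 + 16450)*((10702 + 659) - 1/15633*(-99)) = 17650*(11361 + 11/1737) = 17650*(19734068/1737) = 348306300200/1737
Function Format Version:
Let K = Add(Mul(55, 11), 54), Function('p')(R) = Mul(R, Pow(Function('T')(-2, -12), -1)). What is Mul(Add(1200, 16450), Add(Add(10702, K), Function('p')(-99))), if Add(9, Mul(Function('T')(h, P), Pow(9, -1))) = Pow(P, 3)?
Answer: Rational(348306300200, 1737) ≈ 2.0052e+8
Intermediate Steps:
Function('T')(h, P) = Add(-81, Mul(9, Pow(P, 3)))
Function('p')(R) = Mul(Rational(-1, 15633), R) (Function('p')(R) = Mul(R, Pow(Add(-81, Mul(9, Pow(-12, 3))), -1)) = Mul(R, Pow(Add(-81, Mul(9, -1728)), -1)) = Mul(R, Pow(Add(-81, -15552), -1)) = Mul(R, Pow(-15633, -1)) = Mul(R, Rational(-1, 15633)) = Mul(Rational(-1, 15633), R))
K = 659 (K = Add(605, 54) = 659)
Mul(Add(1200, 16450), Add(Add(10702, K), Function('p')(-99))) = Mul(Add(1200, 16450), Add(Add(10702, 659), Mul(Rational(-1, 15633), -99))) = Mul(17650, Add(11361, Rational(11, 1737))) = Mul(17650, Rational(19734068, 1737)) = Rational(348306300200, 1737)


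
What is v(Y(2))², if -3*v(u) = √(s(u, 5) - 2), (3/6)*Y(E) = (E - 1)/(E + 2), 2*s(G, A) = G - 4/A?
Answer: -43/180 ≈ -0.23889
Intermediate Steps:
s(G, A) = G/2 - 2/A (s(G, A) = (G - 4/A)/2 = G/2 - 2/A)
Y(E) = 2*(-1 + E)/(2 + E) (Y(E) = 2*((E - 1)/(E + 2)) = 2*((-1 + E)/(2 + E)) = 2*(-1 + E)/(2 + E))
v(u) = -√(-12/5 + u/2)/3 (v(u) = -√((u/2 - 2/5) - 2)/3 = -√((u/2 - 2*⅕) - 2)/3 = -√((u/2 - ⅖) - 2)/3 = -√((-⅖ + u/2) - 2)/3 = -√(-12/5 + u/2)/3)
v(Y(2))² = (-√(-240 + 50*(2*(-1 + 2)/(2 + 2)))/30)² = (-√(-240 + 50*(2*1/4))/30)² = (-√(-240 + 50*(2*(¼)*1))/30)² = (-√(-240 + 50*(½))/30)² = (-√(-240 + 25)/30)² = (-I*√215/30)² = -43/180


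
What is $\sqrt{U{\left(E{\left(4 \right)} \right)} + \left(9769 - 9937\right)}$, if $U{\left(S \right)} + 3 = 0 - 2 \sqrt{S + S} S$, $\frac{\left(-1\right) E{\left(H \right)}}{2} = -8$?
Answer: $3 i \sqrt{19} \approx 13.077 i$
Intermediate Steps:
$E{\left(H \right)} = 16$ ($E{\left(H \right)} = \left(-2\right) \left(-8\right) = 16$)
$U{\left(S \right)} = -3$ ($U{\left(S \right)} = -3 + 0 - 2 \sqrt{S + S} S = -3 + 0 - 2 \sqrt{2 S} S = -3 + 0 - 2 \sqrt{2} \sqrt{S} S = -3 + 0 \left(- 2 \sqrt{2} S^{\frac{3}{2}}\right) = -3 + 0 = -3$)
$\sqrt{U{\left(E{\left(4 \right)} \right)} + \left(9769 - 9937\right)} = \sqrt{-3 + \left(9769 - 9937\right)} = \sqrt{-3 - 168} = \sqrt{-171} = 3 i \sqrt{19}$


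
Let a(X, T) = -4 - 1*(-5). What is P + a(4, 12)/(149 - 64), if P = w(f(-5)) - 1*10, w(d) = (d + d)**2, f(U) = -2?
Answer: 511/85 ≈ 6.0118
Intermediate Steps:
w(d) = 4*d**2 (w(d) = (2*d)**2 = 4*d**2)
a(X, T) = 1 (a(X, T) = -4 + 5 = 1)
P = 6 (P = 4*(-2)**2 - 1*10 = 4*4 - 10 = 16 - 10 = 6)
P + a(4, 12)/(149 - 64) = 6 + 1/(149 - 64) = 6 + 1/85 = 511/85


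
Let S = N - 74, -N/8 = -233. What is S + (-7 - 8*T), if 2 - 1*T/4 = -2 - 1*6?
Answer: 1463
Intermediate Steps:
N = 1864 (N = -8*(-233) = 1864)
T = 40 (T = 8 - 4*(-2 - 1*6) = 8 - 4*(-2 - 6) = 8 - 4*(-8) = 8 + 32 = 40)
S = 1790 (S = 1864 - 74 = 1790)
S + (-7 - 8*T) = 1790 + (-7 - 8*40) = 1790 + (-7 - 320) = 1790 - 327 = 1463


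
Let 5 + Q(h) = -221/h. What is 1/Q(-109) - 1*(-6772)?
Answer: 2194019/324 ≈ 6771.7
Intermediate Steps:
Q(h) = -5 - 221/h
1/Q(-109) - 1*(-6772) = 1/(-5 - 221/(-109)) - 1*(-6772) = 1/(-5 - 221*(-1/109)) + 6772 = 1/(-5 + 221/109) + 6772 = 1/(-324/109) + 6772 = -109/324 + 6772 = 2194019/324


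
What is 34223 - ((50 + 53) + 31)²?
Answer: 16267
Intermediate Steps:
34223 - ((50 + 53) + 31)² = 34223 - (103 + 31)² = 34223 - 1*134² = 34223 - 1*17956 = 34223 - 17956 = 16267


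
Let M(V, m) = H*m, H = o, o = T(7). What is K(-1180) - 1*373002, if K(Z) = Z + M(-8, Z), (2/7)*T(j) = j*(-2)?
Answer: -316362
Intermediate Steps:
T(j) = -7*j (T(j) = 7*(j*(-2))/2 = 7*(-2*j)/2 = -7*j)
o = -49 (o = -7*7 = -49)
H = -49
M(V, m) = -49*m
K(Z) = -48*Z (K(Z) = Z - 49*Z = -48*Z)
K(-1180) - 1*373002 = -48*(-1180) - 1*373002 = 56640 - 373002 = -316362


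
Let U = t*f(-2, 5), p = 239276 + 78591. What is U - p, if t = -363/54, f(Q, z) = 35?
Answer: -5725841/18 ≈ -3.1810e+5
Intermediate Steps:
t = -121/18 (t = -363*1/54 = -121/18 ≈ -6.7222)
p = 317867
U = -4235/18 (U = -121/18*35 = -4235/18 ≈ -235.28)
U - p = -4235/18 - 1*317867 = -4235/18 - 317867 = -5725841/18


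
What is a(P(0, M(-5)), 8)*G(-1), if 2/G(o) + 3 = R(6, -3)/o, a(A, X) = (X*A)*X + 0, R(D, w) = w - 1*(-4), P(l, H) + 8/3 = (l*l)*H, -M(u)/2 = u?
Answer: 256/3 ≈ 85.333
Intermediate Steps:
M(u) = -2*u
P(l, H) = -8/3 + H*l**2 (P(l, H) = -8/3 + (l*l)*H = -8/3 + l**2*H = -8/3 + H*l**2)
R(D, w) = 4 + w (R(D, w) = w + 4 = 4 + w)
a(A, X) = A*X**2 (a(A, X) = (A*X)*X + 0 = A*X**2 + 0 = A*X**2)
G(o) = 2/(-3 + 1/o) (G(o) = 2/(-3 + (4 - 3)/o) = 2/(-3 + 1/o))
a(P(0, M(-5)), 8)*G(-1) = ((-8/3 - 2*(-5)*0**2)*8**2)*(-2*(-1)/(-1 + 3*(-1))) = ((-8/3 + 10*0)*64)*(-2*(-1)/(-1 - 3)) = ((-8/3 + 0)*64)*(-2*(-1)/(-4)) = (-8/3*64)*(-2*(-1)*(-1/4)) = -512/3*(-1/2) = 256/3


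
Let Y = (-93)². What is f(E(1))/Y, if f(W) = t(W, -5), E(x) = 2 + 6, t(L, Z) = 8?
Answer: 8/8649 ≈ 0.00092496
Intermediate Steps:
Y = 8649
E(x) = 8
f(W) = 8
f(E(1))/Y = 8/8649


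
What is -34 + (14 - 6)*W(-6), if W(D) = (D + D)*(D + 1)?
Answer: 446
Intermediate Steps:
W(D) = 2*D*(1 + D) (W(D) = (2*D)*(1 + D) = 2*D*(1 + D))
-34 + (14 - 6)*W(-6) = -34 + (14 - 6)*(2*(-6)*(1 - 6)) = -34 + 8*(2*(-6)*(-5)) = -34 + 8*60 = -34 + 480 = 446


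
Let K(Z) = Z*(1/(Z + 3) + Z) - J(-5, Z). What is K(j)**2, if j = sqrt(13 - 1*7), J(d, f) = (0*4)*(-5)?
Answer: 22 + 8*sqrt(6) ≈ 41.596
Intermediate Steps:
J(d, f) = 0 (J(d, f) = 0*(-5) = 0)
j = sqrt(6) (j = sqrt(13 - 7) = sqrt(6) ≈ 2.4495)
K(Z) = Z*(Z + 1/(3 + Z)) (K(Z) = Z*(1/(Z + 3) + Z) - 1*0 = Z*(1/(3 + Z) + Z) + 0 = Z*(Z + 1/(3 + Z)) + 0 = Z*(Z + 1/(3 + Z)))
K(j)**2 = (sqrt(6)*(1 + (sqrt(6))**2 + 3*sqrt(6))/(3 + sqrt(6)))**2 = (sqrt(6)*(1 + 6 + 3*sqrt(6))/(3 + sqrt(6)))**2 = (sqrt(6)*(7 + 3*sqrt(6))/(3 + sqrt(6)))**2 = 6*(7 + 3*sqrt(6))**2/(3 + sqrt(6))**2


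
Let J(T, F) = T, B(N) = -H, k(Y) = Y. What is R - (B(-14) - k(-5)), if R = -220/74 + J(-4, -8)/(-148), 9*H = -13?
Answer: -3127/333 ≈ -9.3904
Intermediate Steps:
H = -13/9 (H = (1/9)*(-13) = -13/9 ≈ -1.4444)
B(N) = 13/9 (B(N) = -1*(-13/9) = 13/9)
R = -109/37 (R = -220/74 - 4/(-148) = -220*1/74 - 4*(-1/148) = -110/37 + 1/37 = -109/37 ≈ -2.9459)
R - (B(-14) - k(-5)) = -109/37 - (13/9 - 1*(-5)) = -109/37 - (13/9 + 5) = -109/37 - 1*58/9 = -109/37 - 58/9 = -3127/333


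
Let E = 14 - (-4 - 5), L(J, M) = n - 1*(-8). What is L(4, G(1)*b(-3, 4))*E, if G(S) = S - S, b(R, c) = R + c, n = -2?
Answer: 138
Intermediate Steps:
G(S) = 0
L(J, M) = 6 (L(J, M) = -2 - 1*(-8) = -2 + 8 = 6)
E = 23 (E = 14 - 1*(-9) = 14 + 9 = 23)
L(4, G(1)*b(-3, 4))*E = 6*23 = 138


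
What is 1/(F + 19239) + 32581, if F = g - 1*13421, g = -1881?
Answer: 128271398/3937 ≈ 32581.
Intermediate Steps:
F = -15302 (F = -1881 - 1*13421 = -1881 - 13421 = -15302)
1/(F + 19239) + 32581 = 1/(-15302 + 19239) + 32581 = 1/3937 + 32581 = 128271398/3937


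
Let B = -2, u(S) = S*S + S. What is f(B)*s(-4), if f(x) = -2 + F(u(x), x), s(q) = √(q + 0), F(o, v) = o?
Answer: 0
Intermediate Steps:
u(S) = S + S² (u(S) = S² + S = S + S²)
s(q) = √q
f(x) = -2 + x*(1 + x)
f(B)*s(-4) = (-2 - 2*(1 - 2))*√(-4) = (-2 - 2*(-1))*(2*I) = (-2 + 2)*(2*I) = 0*(2*I) = 0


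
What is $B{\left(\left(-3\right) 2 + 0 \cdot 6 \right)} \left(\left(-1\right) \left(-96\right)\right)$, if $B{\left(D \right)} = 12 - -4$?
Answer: $1536$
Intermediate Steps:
$B{\left(D \right)} = 16$ ($B{\left(D \right)} = 12 + 4 = 16$)
$B{\left(\left(-3\right) 2 + 0 \cdot 6 \right)} \left(\left(-1\right) \left(-96\right)\right) = 16 \left(\left(-1\right) \left(-96\right)\right) = 16 \cdot 96 = 1536$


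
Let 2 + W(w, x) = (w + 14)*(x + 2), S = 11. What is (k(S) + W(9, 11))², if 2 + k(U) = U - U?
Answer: 87025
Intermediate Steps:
k(U) = -2 (k(U) = -2 + (U - U) = -2 + 0 = -2)
W(w, x) = -2 + (2 + x)*(14 + w) (W(w, x) = -2 + (w + 14)*(x + 2) = -2 + (14 + w)*(2 + x) = -2 + (2 + x)*(14 + w))
(k(S) + W(9, 11))² = (-2 + (26 + 2*9 + 14*11 + 9*11))² = (-2 + (26 + 18 + 154 + 99))² = (-2 + 297)² = 295² = 87025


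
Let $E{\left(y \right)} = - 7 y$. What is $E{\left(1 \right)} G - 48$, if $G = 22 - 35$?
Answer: $43$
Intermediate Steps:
$G = -13$
$E{\left(1 \right)} G - 48 = \left(-7\right) 1 \left(-13\right) - 48 = \left(-7\right) \left(-13\right) - 48 = 91 - 48 = 43$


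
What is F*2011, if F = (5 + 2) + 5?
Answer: 24132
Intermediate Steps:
F = 12 (F = 7 + 5 = 12)
F*2011 = 12*2011 = 24132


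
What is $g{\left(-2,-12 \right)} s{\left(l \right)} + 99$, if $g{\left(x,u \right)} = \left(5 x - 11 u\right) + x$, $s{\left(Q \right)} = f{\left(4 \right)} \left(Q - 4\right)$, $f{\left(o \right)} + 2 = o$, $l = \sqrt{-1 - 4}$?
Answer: $-861 + 240 i \sqrt{5} \approx -861.0 + 536.66 i$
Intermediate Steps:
$l = i \sqrt{5}$ ($l = \sqrt{-5} = i \sqrt{5} \approx 2.2361 i$)
$f{\left(o \right)} = -2 + o$
$s{\left(Q \right)} = -8 + 2 Q$ ($s{\left(Q \right)} = \left(-2 + 4\right) \left(Q - 4\right) = 2 \left(-4 + Q\right) = -8 + 2 Q$)
$g{\left(x,u \right)} = - 11 u + 6 x$ ($g{\left(x,u \right)} = \left(- 11 u + 5 x\right) + x = - 11 u + 6 x$)
$g{\left(-2,-12 \right)} s{\left(l \right)} + 99 = \left(\left(-11\right) \left(-12\right) + 6 \left(-2\right)\right) \left(-8 + 2 i \sqrt{5}\right) + 99 = \left(132 - 12\right) \left(-8 + 2 i \sqrt{5}\right) + 99 = 120 \left(-8 + 2 i \sqrt{5}\right) + 99 = \left(-960 + 240 i \sqrt{5}\right) + 99 = -861 + 240 i \sqrt{5}$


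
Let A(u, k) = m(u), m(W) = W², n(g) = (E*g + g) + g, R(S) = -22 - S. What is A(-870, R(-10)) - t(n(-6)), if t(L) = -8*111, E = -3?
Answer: 757788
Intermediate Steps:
n(g) = -g (n(g) = (-3*g + g) + g = -2*g + g = -g)
t(L) = -888
A(u, k) = u²
A(-870, R(-10)) - t(n(-6)) = (-870)² - 1*(-888) = 756900 + 888 = 757788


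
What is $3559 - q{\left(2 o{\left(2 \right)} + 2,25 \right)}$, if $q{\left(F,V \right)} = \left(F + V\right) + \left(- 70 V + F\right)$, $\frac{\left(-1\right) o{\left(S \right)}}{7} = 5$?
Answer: $5420$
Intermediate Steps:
$o{\left(S \right)} = -35$ ($o{\left(S \right)} = \left(-7\right) 5 = -35$)
$q{\left(F,V \right)} = - 69 V + 2 F$ ($q{\left(F,V \right)} = \left(F + V\right) + \left(F - 70 V\right) = - 69 V + 2 F$)
$3559 - q{\left(2 o{\left(2 \right)} + 2,25 \right)} = 3559 - \left(\left(-69\right) 25 + 2 \left(2 \left(-35\right) + 2\right)\right) = 3559 - \left(-1725 + 2 \left(-70 + 2\right)\right) = 3559 - \left(-1725 + 2 \left(-68\right)\right) = 3559 - \left(-1725 - 136\right) = 3559 - -1861 = 3559 + 1861 = 5420$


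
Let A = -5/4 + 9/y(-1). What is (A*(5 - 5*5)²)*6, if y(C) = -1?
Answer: -24600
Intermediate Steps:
A = -41/4 (A = -5/4 + 9/(-1) = -5*¼ + 9*(-1) = -5/4 - 9 = -41/4 ≈ -10.250)
(A*(5 - 5*5)²)*6 = -41*(5 - 5*5)²/4*6 = -41*(5 - 25)²/4*6 = -41/4*(-20)²*6 = -41/4*400*6 = -4100*6 = -24600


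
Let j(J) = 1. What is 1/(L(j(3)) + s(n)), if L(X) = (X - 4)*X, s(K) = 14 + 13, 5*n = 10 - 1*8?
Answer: 1/24 ≈ 0.041667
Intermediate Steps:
n = ⅖ (n = (10 - 1*8)/5 = (10 - 8)/5 = (⅕)*2 = ⅖ ≈ 0.40000)
s(K) = 27
L(X) = X*(-4 + X) (L(X) = (-4 + X)*X = X*(-4 + X))
1/(L(j(3)) + s(n)) = 1/(1*(-4 + 1) + 27) = 1/(1*(-3) + 27) = 1/(-3 + 27) = 1/24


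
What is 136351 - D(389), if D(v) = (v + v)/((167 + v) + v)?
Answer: 128850917/945 ≈ 1.3635e+5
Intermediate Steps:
D(v) = 2*v/(167 + 2*v) (D(v) = (2*v)/(167 + 2*v) = 2*v/(167 + 2*v))
136351 - D(389) = 136351 - 2*389/(167 + 2*389) = 136351 - 2*389/(167 + 778) = 136351 - 2*389/945 = 136351 - 1*778/945 = 136351 - 778/945 = 128850917/945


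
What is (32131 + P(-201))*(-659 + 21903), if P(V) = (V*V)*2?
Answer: 2399148652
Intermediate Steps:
P(V) = 2*V² (P(V) = V²*2 = 2*V²)
(32131 + P(-201))*(-659 + 21903) = (32131 + 2*(-201)²)*(-659 + 21903) = (32131 + 2*40401)*21244 = (32131 + 80802)*21244 = 112933*21244 = 2399148652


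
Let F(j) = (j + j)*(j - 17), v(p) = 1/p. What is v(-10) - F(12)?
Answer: 1199/10 ≈ 119.90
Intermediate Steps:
v(p) = 1/p
F(j) = 2*j*(-17 + j) (F(j) = (2*j)*(-17 + j) = 2*j*(-17 + j))
v(-10) - F(12) = 1/(-10) - 2*12*(-17 + 12) = -⅒ - 2*12*(-5) = -⅒ - 1*(-120) = -⅒ + 120 = 1199/10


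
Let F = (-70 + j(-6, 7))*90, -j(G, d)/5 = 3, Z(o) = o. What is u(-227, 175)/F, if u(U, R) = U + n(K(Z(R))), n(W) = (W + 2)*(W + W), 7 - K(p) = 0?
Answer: 101/7650 ≈ 0.013203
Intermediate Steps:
K(p) = 7 (K(p) = 7 - 1*0 = 7 + 0 = 7)
j(G, d) = -15 (j(G, d) = -5*3 = -15)
n(W) = 2*W*(2 + W) (n(W) = (2 + W)*(2*W) = 2*W*(2 + W))
u(U, R) = 126 + U (u(U, R) = U + 2*7*(2 + 7) = U + 2*7*9 = U + 126 = 126 + U)
F = -7650 (F = (-70 - 15)*90 = -85*90 = -7650)
u(-227, 175)/F = (126 - 227)/(-7650) = -101*(-1/7650) = 101/7650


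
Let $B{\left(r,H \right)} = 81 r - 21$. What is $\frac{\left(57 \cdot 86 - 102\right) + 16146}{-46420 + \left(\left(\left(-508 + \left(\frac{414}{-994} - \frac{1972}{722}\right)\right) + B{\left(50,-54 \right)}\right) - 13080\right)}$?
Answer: $- \frac{1879034241}{5022074506} \approx -0.37416$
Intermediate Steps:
$B{\left(r,H \right)} = -21 + 81 r$
$\frac{\left(57 \cdot 86 - 102\right) + 16146}{-46420 + \left(\left(\left(-508 + \left(\frac{414}{-994} - \frac{1972}{722}\right)\right) + B{\left(50,-54 \right)}\right) - 13080\right)} = \frac{\left(57 \cdot 86 - 102\right) + 16146}{-46420 + \left(\left(\left(-508 + \left(\frac{414}{-994} - \frac{1972}{722}\right)\right) + \left(-21 + 81 \cdot 50\right)\right) - 13080\right)} = \frac{\left(4902 - 102\right) + 16146}{-46420 + \left(\left(\left(-508 + \left(414 \left(- \frac{1}{994}\right) - \frac{986}{361}\right)\right) + \left(-21 + 4050\right)\right) - 13080\right)} = \frac{4800 + 16146}{-46420 + \left(\left(\left(-508 - \frac{564769}{179417}\right) + 4029\right) - 13080\right)} = \frac{20946}{-46420 + \left(\left(\left(-508 - \frac{564769}{179417}\right) + 4029\right) - 13080\right)} = \frac{20946}{-46420 + \left(\left(- \frac{91708605}{179417} + 4029\right) - 13080\right)} = \frac{20946}{-46420 + \left(\frac{631162488}{179417} - 13080\right)} = \frac{20946}{-46420 - \frac{1715611872}{179417}} = \frac{20946}{- \frac{10044149012}{179417}} = 20946 \left(- \frac{179417}{10044149012}\right) = - \frac{1879034241}{5022074506}$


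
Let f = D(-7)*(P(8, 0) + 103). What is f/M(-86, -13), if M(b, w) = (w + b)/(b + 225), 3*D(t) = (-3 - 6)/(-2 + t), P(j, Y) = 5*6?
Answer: -18487/297 ≈ -62.246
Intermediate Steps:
P(j, Y) = 30
D(t) = -3/(-2 + t) (D(t) = ((-3 - 6)/(-2 + t))/3 = (-9/(-2 + t))/3 = -3/(-2 + t))
M(b, w) = (b + w)/(225 + b)
f = 133/3 (f = (-3/(-2 - 7))*(30 + 103) = -3/(-9)*133 = -3*(-⅑)*133 = (⅓)*133 = 133/3 ≈ 44.333)
f/M(-86, -13) = 133/(3*(((-86 - 13)/(225 - 86)))) = 133/(3*((-99/139))) = 133/(3*(((1/139)*(-99)))) = 133/(3*(-99/139)) = (133/3)*(-139/99) = -18487/297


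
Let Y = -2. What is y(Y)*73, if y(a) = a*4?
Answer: -584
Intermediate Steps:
y(a) = 4*a
y(Y)*73 = (4*(-2))*73 = -8*73 = -584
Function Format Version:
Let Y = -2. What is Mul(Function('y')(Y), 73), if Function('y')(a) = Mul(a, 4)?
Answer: -584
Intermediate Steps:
Function('y')(a) = Mul(4, a)
Mul(Function('y')(Y), 73) = Mul(Mul(4, -2), 73) = Mul(-8, 73) = -584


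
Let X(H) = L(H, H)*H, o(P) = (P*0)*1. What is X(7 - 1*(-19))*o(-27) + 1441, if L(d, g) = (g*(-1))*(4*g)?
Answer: 1441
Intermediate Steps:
L(d, g) = -4*g² (L(d, g) = (-g)*(4*g) = -4*g²)
o(P) = 0 (o(P) = 0*1 = 0)
X(H) = -4*H³ (X(H) = (-4*H²)*H = -4*H³)
X(7 - 1*(-19))*o(-27) + 1441 = -4*(7 - 1*(-19))³*0 + 1441 = -4*(7 + 19)³*0 + 1441 = -4*26³*0 + 1441 = -4*17576*0 + 1441 = -70304*0 + 1441 = 0 + 1441 = 1441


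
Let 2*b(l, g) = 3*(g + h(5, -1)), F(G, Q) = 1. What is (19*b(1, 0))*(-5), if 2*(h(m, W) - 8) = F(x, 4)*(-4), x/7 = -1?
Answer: -855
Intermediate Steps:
x = -7 (x = 7*(-1) = -7)
h(m, W) = 6 (h(m, W) = 8 + (1*(-4))/2 = 8 + (½)*(-4) = 8 - 2 = 6)
b(l, g) = 9 + 3*g/2 (b(l, g) = (3*(g + 6))/2 = (3*(6 + g))/2 = (18 + 3*g)/2 = 9 + 3*g/2)
(19*b(1, 0))*(-5) = (19*(9 + (3/2)*0))*(-5) = (19*(9 + 0))*(-5) = (19*9)*(-5) = 171*(-5) = -855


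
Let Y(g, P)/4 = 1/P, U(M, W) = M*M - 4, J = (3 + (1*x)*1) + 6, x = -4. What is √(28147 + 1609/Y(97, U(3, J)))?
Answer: √120633/2 ≈ 173.66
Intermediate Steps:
J = 5 (J = (3 + (1*(-4))*1) + 6 = (3 - 4*1) + 6 = (3 - 4) + 6 = -1 + 6 = 5)
U(M, W) = -4 + M² (U(M, W) = M² - 4 = -4 + M²)
Y(g, P) = 4/P
√(28147 + 1609/Y(97, U(3, J))) = √(28147 + 1609/((4/(-4 + 3²)))) = √(28147 + 1609/((4/(-4 + 9)))) = √(28147 + 1609/((4/5))) = √(28147 + 1609/((4*(⅕)))) = √(28147 + 1609/(⅘)) = √(28147 + 1609*(5/4)) = √(28147 + 8045/4) = √(120633/4) = √120633/2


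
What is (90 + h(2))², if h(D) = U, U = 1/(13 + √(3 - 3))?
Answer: 1371241/169 ≈ 8113.9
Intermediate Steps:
U = 1/13 (U = 1/(13 + √0) = 1/(13 + 0) = 1/13 ≈ 0.076923)
h(D) = 1/13
(90 + h(2))² = (90 + 1/13)² = (1171/13)² = 1371241/169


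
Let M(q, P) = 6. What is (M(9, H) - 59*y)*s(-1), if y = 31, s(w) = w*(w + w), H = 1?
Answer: -3646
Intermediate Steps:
s(w) = 2*w² (s(w) = w*(2*w) = 2*w²)
(M(9, H) - 59*y)*s(-1) = (6 - 59*31)*(2*(-1)²) = (6 - 1829)*(2*1) = -1823*2 = -3646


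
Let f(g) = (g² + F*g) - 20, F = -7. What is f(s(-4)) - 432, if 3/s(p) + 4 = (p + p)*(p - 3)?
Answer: -1223291/2704 ≈ -452.40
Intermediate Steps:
s(p) = 3/(-4 + 2*p*(-3 + p)) (s(p) = 3/(-4 + (p + p)*(p - 3)) = 3/(-4 + (2*p)*(-3 + p)) = 3/(-4 + 2*p*(-3 + p)))
f(g) = -20 + g² - 7*g (f(g) = (g² - 7*g) - 20 = -20 + g² - 7*g)
f(s(-4)) - 432 = (-20 + (3/(2*(-2 + (-4)² - 3*(-4))))² - 21/(2*(-2 + (-4)² - 3*(-4)))) - 432 = (-20 + (3/(2*(-2 + 16 + 12)))² - 21/(2*(-2 + 16 + 12))) - 432 = (-20 + ((3/2)/26)² - 21/(2*26)) - 432 = (-20 + ((3/2)*(1/26))² - 21/(2*26)) - 432 = (-20 + (3/52)² - 7*3/52) - 432 = (-20 + 9/2704 - 21/52) - 432 = -55163/2704 - 432 = -1223291/2704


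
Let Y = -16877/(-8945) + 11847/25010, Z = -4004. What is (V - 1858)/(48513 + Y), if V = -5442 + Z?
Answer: -505773628560/2170717435607 ≈ -0.23300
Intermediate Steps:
V = -9446 (V = -5442 - 4004 = -9446)
Y = 105613037/44742890 (Y = -16877*(-1/8945) + 11847*(1/25010) = 16877/8945 + 11847/25010 = 105613037/44742890 ≈ 2.3604)
(V - 1858)/(48513 + Y) = (-9446 - 1858)/(48513 + 105613037/44742890) = -11304/2170717435607/44742890 = -11304*44742890/2170717435607 = -505773628560/2170717435607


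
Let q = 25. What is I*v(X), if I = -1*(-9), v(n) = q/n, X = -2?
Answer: -225/2 ≈ -112.50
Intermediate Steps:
v(n) = 25/n
I = 9
I*v(X) = 9*(25/(-2)) = 9*(25*(-1/2)) = 9*(-25/2) = -225/2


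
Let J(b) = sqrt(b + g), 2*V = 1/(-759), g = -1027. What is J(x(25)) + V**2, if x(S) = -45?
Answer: 1/2304324 + 4*I*sqrt(67) ≈ 4.3397e-7 + 32.741*I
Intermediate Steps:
V = -1/1518 (V = (1/2)/(-759) = (1/2)*(-1/759) = -1/1518 ≈ -0.00065876)
J(b) = sqrt(-1027 + b) (J(b) = sqrt(b - 1027) = sqrt(-1027 + b))
J(x(25)) + V**2 = sqrt(-1027 - 45) + (-1/1518)**2 = sqrt(-1072) + 1/2304324 = 4*I*sqrt(67) + 1/2304324 = 1/2304324 + 4*I*sqrt(67)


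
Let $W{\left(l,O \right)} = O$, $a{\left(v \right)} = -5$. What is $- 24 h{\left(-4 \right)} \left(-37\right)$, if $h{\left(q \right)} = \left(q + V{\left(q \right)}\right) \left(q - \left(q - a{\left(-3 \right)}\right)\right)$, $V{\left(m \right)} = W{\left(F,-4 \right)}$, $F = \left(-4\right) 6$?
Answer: $35520$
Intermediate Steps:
$F = -24$
$V{\left(m \right)} = -4$
$h{\left(q \right)} = 20 - 5 q$ ($h{\left(q \right)} = \left(q - 4\right) \left(q - \left(5 + q\right)\right) = \left(-4 + q\right) \left(-5\right) = 20 - 5 q$)
$- 24 h{\left(-4 \right)} \left(-37\right) = - 24 \left(20 - -20\right) \left(-37\right) = - 24 \left(20 + 20\right) \left(-37\right) = \left(-24\right) 40 \left(-37\right) = \left(-960\right) \left(-37\right) = 35520$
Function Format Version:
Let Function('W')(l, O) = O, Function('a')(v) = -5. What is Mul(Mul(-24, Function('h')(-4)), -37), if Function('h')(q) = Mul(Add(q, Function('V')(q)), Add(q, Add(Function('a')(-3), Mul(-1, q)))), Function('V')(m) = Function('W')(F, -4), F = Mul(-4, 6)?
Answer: 35520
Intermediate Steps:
F = -24
Function('V')(m) = -4
Function('h')(q) = Add(20, Mul(-5, q)) (Function('h')(q) = Mul(Add(q, -4), Add(q, Add(-5, Mul(-1, q)))) = Mul(Add(-4, q), -5) = Add(20, Mul(-5, q)))
Mul(Mul(-24, Function('h')(-4)), -37) = Mul(Mul(-24, Add(20, Mul(-5, -4))), -37) = Mul(Mul(-24, Add(20, 20)), -37) = Mul(Mul(-24, 40), -37) = Mul(-960, -37) = 35520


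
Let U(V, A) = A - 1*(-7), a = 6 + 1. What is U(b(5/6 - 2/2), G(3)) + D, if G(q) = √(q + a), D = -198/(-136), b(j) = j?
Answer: 575/68 + √10 ≈ 11.618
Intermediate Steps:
a = 7
D = 99/68 (D = -198*(-1/136) = 99/68 ≈ 1.4559)
G(q) = √(7 + q) (G(q) = √(q + 7) = √(7 + q))
U(V, A) = 7 + A (U(V, A) = A + 7 = 7 + A)
U(b(5/6 - 2/2), G(3)) + D = (7 + √(7 + 3)) + 99/68 = (7 + √10) + 99/68 = 575/68 + √10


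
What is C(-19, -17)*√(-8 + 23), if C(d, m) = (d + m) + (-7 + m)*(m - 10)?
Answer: 612*√15 ≈ 2370.3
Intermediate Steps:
C(d, m) = d + m + (-10 + m)*(-7 + m) (C(d, m) = (d + m) + (-7 + m)*(-10 + m) = (d + m) + (-10 + m)*(-7 + m) = d + m + (-10 + m)*(-7 + m))
C(-19, -17)*√(-8 + 23) = (70 - 19 + (-17)² - 16*(-17))*√(-8 + 23) = (70 - 19 + 289 + 272)*√15 = 612*√15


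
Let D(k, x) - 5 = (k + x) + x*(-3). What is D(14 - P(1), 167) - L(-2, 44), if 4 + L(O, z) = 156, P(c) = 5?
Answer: -472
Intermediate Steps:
L(O, z) = 152 (L(O, z) = -4 + 156 = 152)
D(k, x) = 5 + k - 2*x (D(k, x) = 5 + ((k + x) + x*(-3)) = 5 + ((k + x) - 3*x) = 5 + (k - 2*x) = 5 + k - 2*x)
D(14 - P(1), 167) - L(-2, 44) = (5 + (14 - 1*5) - 2*167) - 1*152 = (5 + (14 - 5) - 334) - 152 = (5 + 9 - 334) - 152 = -320 - 152 = -472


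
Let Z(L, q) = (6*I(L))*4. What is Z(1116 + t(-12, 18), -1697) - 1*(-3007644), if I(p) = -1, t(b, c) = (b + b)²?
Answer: 3007620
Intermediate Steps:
t(b, c) = 4*b² (t(b, c) = (2*b)² = 4*b²)
Z(L, q) = -24 (Z(L, q) = (6*(-1))*4 = -6*4 = -24)
Z(1116 + t(-12, 18), -1697) - 1*(-3007644) = -24 - 1*(-3007644) = -24 + 3007644 = 3007620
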